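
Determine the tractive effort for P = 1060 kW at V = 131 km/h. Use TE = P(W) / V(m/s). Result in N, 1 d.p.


Convert: P = 1060 kW = 1060000 W
V = 131 / 3.6 = 36.3889 m/s
TE = 1060000 / 36.3889
TE = 29129.8 N

29129.8


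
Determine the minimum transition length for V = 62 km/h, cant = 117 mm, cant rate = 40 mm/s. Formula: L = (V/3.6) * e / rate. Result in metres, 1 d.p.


Convert speed: V = 62 / 3.6 = 17.2222 m/s
L = 17.2222 * 117 / 40
L = 2015.0 / 40
L = 50.4 m

50.4


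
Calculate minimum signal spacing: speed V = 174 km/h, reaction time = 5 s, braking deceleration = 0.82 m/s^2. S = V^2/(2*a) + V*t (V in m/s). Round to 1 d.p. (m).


V = 174 / 3.6 = 48.3333 m/s
Braking distance = 48.3333^2 / (2*0.82) = 1424.458 m
Sighting distance = 48.3333 * 5 = 241.6667 m
S = 1424.458 + 241.6667 = 1666.1 m

1666.1


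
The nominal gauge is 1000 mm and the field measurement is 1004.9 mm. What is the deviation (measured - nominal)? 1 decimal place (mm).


Deviation = measured - nominal
Deviation = 1004.9 - 1000
Deviation = 4.9 mm

4.9


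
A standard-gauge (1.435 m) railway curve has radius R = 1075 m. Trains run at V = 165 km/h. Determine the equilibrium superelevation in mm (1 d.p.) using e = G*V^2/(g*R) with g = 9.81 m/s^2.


Convert speed: V = 165 / 3.6 = 45.8333 m/s
Apply formula: e = 1.435 * 45.8333^2 / (9.81 * 1075)
e = 1.435 * 2100.6944 / 10545.75
e = 0.285849 m = 285.8 mm

285.8


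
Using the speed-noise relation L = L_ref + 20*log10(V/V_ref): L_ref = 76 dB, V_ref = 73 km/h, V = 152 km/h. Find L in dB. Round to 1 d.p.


V/V_ref = 152 / 73 = 2.082192
log10(2.082192) = 0.318521
20 * 0.318521 = 6.3704
L = 76 + 6.3704 = 82.4 dB

82.4


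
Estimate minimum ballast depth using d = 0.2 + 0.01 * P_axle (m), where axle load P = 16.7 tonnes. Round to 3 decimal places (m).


d = 0.2 + 0.01 * 16.7
d = 0.2 + 0.167
d = 0.367 m

0.367


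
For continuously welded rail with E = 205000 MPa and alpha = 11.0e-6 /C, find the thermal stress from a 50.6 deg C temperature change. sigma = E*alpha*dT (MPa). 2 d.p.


sigma = E * alpha * dT
sigma = 205000 * 11.0e-6 * 50.6
sigma = 2.255 * 50.6
sigma = 114.10 MPa

114.10


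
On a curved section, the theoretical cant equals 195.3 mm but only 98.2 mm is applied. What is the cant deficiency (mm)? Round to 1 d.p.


Cant deficiency = equilibrium cant - actual cant
CD = 195.3 - 98.2
CD = 97.1 mm

97.1


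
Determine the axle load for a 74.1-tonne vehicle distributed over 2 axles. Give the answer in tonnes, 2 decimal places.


Load per axle = total weight / number of axles
Load = 74.1 / 2
Load = 37.05 tonnes

37.05


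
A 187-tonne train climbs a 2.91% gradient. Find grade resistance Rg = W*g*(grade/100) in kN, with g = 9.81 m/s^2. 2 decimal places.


Rg = W * 9.81 * grade / 100
Rg = 187 * 9.81 * 2.91 / 100
Rg = 1834.47 * 0.0291
Rg = 53.38 kN

53.38


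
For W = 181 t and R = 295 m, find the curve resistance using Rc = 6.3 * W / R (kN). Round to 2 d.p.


Rc = 6.3 * W / R
Rc = 6.3 * 181 / 295
Rc = 1140.3 / 295
Rc = 3.87 kN

3.87


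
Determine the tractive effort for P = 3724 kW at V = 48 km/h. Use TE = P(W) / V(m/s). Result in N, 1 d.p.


Convert: P = 3724 kW = 3724000 W
V = 48 / 3.6 = 13.3333 m/s
TE = 3724000 / 13.3333
TE = 279300.0 N

279300.0


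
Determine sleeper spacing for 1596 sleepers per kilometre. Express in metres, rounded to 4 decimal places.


Spacing = 1000 m / number of sleepers
Spacing = 1000 / 1596
Spacing = 0.6266 m

0.6266


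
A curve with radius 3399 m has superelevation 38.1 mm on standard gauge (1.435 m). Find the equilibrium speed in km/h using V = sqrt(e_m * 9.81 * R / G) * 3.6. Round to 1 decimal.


Convert cant: e = 38.1 mm = 0.0381 m
V_ms = sqrt(0.0381 * 9.81 * 3399 / 1.435)
V_ms = sqrt(885.305672) = 29.7541 m/s
V = 29.7541 * 3.6 = 107.1 km/h

107.1


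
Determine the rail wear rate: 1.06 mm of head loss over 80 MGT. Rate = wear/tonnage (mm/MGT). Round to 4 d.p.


Wear rate = total wear / cumulative tonnage
Rate = 1.06 / 80
Rate = 0.0133 mm/MGT

0.0133


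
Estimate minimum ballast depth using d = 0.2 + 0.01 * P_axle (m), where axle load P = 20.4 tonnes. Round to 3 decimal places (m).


d = 0.2 + 0.01 * 20.4
d = 0.2 + 0.204
d = 0.404 m

0.404


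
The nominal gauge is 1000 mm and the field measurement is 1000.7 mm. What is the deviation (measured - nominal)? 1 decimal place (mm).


Deviation = measured - nominal
Deviation = 1000.7 - 1000
Deviation = 0.7 mm

0.7


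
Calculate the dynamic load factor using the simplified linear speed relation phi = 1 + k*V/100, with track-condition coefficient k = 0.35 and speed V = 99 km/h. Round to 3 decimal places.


phi = 1 + k * V / 100
phi = 1 + 0.35 * 99 / 100
phi = 1 + 0.3465
phi = 1.347

1.347


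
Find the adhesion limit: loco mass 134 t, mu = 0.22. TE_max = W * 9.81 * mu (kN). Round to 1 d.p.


TE_max = W * g * mu
TE_max = 134 * 9.81 * 0.22
TE_max = 1314.54 * 0.22
TE_max = 289.2 kN

289.2


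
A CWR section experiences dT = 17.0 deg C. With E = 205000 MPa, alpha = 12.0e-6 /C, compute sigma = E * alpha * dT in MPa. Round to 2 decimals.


sigma = E * alpha * dT
sigma = 205000 * 12.0e-6 * 17.0
sigma = 2.46 * 17.0
sigma = 41.82 MPa

41.82


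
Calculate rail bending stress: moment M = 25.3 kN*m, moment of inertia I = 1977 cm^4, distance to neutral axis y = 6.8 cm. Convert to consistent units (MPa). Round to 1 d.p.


Convert units:
M = 25.3 kN*m = 25300000 N*mm
y = 6.8 cm = 68 mm
I = 1977 cm^4 = 19770000 mm^4
sigma = 25300000 * 68 / 19770000
sigma = 87.0 MPa

87.0


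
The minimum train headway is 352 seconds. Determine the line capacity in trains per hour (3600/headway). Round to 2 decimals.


Capacity = 3600 / headway
Capacity = 3600 / 352
Capacity = 10.23 trains/hour

10.23


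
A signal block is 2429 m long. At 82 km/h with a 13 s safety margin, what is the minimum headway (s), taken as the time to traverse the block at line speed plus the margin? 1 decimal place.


V = 82 / 3.6 = 22.7778 m/s
Block traversal time = 2429 / 22.7778 = 106.639 s
Headway = 106.639 + 13
Headway = 119.6 s

119.6


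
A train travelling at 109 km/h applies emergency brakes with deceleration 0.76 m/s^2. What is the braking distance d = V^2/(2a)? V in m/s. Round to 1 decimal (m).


Convert speed: V = 109 / 3.6 = 30.2778 m/s
V^2 = 916.7438
d = 916.7438 / (2 * 0.76)
d = 916.7438 / 1.52
d = 603.1 m

603.1


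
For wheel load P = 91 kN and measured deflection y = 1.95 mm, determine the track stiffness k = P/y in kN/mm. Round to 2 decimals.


Track stiffness k = P / y
k = 91 / 1.95
k = 46.67 kN/mm

46.67


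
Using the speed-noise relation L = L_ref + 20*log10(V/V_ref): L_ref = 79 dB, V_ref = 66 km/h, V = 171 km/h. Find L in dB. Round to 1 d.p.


V/V_ref = 171 / 66 = 2.590909
log10(2.590909) = 0.413452
20 * 0.413452 = 8.269
L = 79 + 8.269 = 87.3 dB

87.3


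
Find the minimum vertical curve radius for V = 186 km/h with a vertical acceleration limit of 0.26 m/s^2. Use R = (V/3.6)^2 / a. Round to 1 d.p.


Convert speed: V = 186 / 3.6 = 51.6667 m/s
V^2 = 2669.4444 m^2/s^2
R_v = 2669.4444 / 0.26
R_v = 10267.1 m

10267.1


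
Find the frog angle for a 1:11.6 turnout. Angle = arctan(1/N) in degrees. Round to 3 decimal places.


1/N = 1/11.6 = 0.086207
angle = arctan(0.086207) = 0.085994 rad
angle = 0.085994 * 180/pi = 4.927 degrees

4.927


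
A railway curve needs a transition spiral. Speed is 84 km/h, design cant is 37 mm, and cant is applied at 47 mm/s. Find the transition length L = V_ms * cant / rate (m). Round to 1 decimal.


Convert speed: V = 84 / 3.6 = 23.3333 m/s
L = 23.3333 * 37 / 47
L = 863.3333 / 47
L = 18.4 m

18.4


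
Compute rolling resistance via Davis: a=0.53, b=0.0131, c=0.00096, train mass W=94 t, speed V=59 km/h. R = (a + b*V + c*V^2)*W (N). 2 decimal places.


b*V = 0.0131 * 59 = 0.7729
c*V^2 = 0.00096 * 3481 = 3.34176
R_per_t = 0.53 + 0.7729 + 3.34176 = 4.64466 N/t
R_total = 4.64466 * 94 = 436.60 N

436.60


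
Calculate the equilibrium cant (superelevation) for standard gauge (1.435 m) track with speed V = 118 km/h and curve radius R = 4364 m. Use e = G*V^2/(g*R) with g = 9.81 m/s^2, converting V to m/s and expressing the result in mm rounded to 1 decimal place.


Convert speed: V = 118 / 3.6 = 32.7778 m/s
Apply formula: e = 1.435 * 32.7778^2 / (9.81 * 4364)
e = 1.435 * 1074.3827 / 42810.84
e = 0.036013 m = 36.0 mm

36.0


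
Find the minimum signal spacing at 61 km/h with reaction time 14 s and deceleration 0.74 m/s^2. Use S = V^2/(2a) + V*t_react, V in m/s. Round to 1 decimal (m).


V = 61 / 3.6 = 16.9444 m/s
Braking distance = 16.9444^2 / (2*0.74) = 193.9961 m
Sighting distance = 16.9444 * 14 = 237.2222 m
S = 193.9961 + 237.2222 = 431.2 m

431.2


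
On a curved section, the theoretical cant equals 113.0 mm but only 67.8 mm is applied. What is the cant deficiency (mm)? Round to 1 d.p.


Cant deficiency = equilibrium cant - actual cant
CD = 113.0 - 67.8
CD = 45.2 mm

45.2


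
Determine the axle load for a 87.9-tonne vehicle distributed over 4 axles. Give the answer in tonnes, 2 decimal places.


Load per axle = total weight / number of axles
Load = 87.9 / 4
Load = 21.98 tonnes

21.98


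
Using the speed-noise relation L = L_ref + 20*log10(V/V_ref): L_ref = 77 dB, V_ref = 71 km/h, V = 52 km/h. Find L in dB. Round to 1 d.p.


V/V_ref = 52 / 71 = 0.732394
log10(0.732394) = -0.135255
20 * -0.135255 = -2.7051
L = 77 + -2.7051 = 74.3 dB

74.3


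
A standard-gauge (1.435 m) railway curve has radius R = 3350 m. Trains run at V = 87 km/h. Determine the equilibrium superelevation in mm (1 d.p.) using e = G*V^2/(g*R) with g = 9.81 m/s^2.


Convert speed: V = 87 / 3.6 = 24.1667 m/s
Apply formula: e = 1.435 * 24.1667^2 / (9.81 * 3350)
e = 1.435 * 584.0278 / 32863.5
e = 0.025502 m = 25.5 mm

25.5


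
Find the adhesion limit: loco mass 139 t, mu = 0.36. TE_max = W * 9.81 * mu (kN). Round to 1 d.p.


TE_max = W * g * mu
TE_max = 139 * 9.81 * 0.36
TE_max = 1363.59 * 0.36
TE_max = 490.9 kN

490.9


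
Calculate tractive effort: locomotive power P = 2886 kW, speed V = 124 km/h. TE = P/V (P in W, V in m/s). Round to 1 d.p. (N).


Convert: P = 2886 kW = 2886000 W
V = 124 / 3.6 = 34.4444 m/s
TE = 2886000 / 34.4444
TE = 83787.1 N

83787.1


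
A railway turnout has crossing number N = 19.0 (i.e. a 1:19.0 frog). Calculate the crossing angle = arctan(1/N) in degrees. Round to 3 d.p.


1/N = 1/19.0 = 0.052632
angle = arctan(0.052632) = 0.052583 rad
angle = 0.052583 * 180/pi = 3.013 degrees

3.013


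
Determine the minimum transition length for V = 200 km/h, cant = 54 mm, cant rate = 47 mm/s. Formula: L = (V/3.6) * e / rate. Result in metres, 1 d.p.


Convert speed: V = 200 / 3.6 = 55.5556 m/s
L = 55.5556 * 54 / 47
L = 3000.0 / 47
L = 63.8 m

63.8


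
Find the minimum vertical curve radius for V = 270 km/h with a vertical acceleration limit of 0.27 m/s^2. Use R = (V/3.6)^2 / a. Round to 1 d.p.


Convert speed: V = 270 / 3.6 = 75.0 m/s
V^2 = 5625.0 m^2/s^2
R_v = 5625.0 / 0.27
R_v = 20833.3 m

20833.3


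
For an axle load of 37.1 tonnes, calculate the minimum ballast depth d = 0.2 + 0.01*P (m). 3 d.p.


d = 0.2 + 0.01 * 37.1
d = 0.2 + 0.371
d = 0.571 m

0.571


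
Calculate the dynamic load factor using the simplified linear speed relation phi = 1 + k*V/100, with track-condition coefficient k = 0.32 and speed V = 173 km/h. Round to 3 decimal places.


phi = 1 + k * V / 100
phi = 1 + 0.32 * 173 / 100
phi = 1 + 0.5536
phi = 1.554

1.554


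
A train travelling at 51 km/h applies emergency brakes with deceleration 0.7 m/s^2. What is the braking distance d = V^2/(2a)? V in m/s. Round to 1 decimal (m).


Convert speed: V = 51 / 3.6 = 14.1667 m/s
V^2 = 200.6944
d = 200.6944 / (2 * 0.7)
d = 200.6944 / 1.4
d = 143.4 m

143.4


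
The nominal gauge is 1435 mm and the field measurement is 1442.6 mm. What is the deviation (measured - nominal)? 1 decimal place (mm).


Deviation = measured - nominal
Deviation = 1442.6 - 1435
Deviation = 7.6 mm

7.6


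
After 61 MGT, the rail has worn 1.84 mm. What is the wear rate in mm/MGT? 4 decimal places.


Wear rate = total wear / cumulative tonnage
Rate = 1.84 / 61
Rate = 0.0302 mm/MGT

0.0302


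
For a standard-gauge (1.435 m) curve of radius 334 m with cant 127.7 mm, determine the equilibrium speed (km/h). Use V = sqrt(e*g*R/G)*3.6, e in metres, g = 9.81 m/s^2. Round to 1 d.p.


Convert cant: e = 127.7 mm = 0.1277 m
V_ms = sqrt(0.1277 * 9.81 * 334 / 1.435)
V_ms = sqrt(291.57781) = 17.0756 m/s
V = 17.0756 * 3.6 = 61.5 km/h

61.5


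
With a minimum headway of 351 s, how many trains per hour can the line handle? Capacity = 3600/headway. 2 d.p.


Capacity = 3600 / headway
Capacity = 3600 / 351
Capacity = 10.26 trains/hour

10.26


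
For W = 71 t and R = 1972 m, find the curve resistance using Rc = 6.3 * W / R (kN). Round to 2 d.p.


Rc = 6.3 * W / R
Rc = 6.3 * 71 / 1972
Rc = 447.3 / 1972
Rc = 0.23 kN

0.23


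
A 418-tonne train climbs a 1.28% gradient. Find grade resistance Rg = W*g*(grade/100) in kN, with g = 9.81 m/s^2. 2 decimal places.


Rg = W * 9.81 * grade / 100
Rg = 418 * 9.81 * 1.28 / 100
Rg = 4100.58 * 0.0128
Rg = 52.49 kN

52.49


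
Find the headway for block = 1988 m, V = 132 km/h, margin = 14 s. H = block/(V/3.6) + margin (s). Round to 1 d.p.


V = 132 / 3.6 = 36.6667 m/s
Block traversal time = 1988 / 36.6667 = 54.2182 s
Headway = 54.2182 + 14
Headway = 68.2 s

68.2


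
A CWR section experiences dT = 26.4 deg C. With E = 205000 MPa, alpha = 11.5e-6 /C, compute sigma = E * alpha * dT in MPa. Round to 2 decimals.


sigma = E * alpha * dT
sigma = 205000 * 11.5e-6 * 26.4
sigma = 2.3575 * 26.4
sigma = 62.24 MPa

62.24


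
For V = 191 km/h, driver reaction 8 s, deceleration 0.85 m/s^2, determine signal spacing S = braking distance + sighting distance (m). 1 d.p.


V = 191 / 3.6 = 53.0556 m/s
Braking distance = 53.0556^2 / (2*0.85) = 1655.8188 m
Sighting distance = 53.0556 * 8 = 424.4444 m
S = 1655.8188 + 424.4444 = 2080.3 m

2080.3


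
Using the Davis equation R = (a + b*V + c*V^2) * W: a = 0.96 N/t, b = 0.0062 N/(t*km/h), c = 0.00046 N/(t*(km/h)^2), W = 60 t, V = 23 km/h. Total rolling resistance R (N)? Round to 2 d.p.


b*V = 0.0062 * 23 = 0.1426
c*V^2 = 0.00046 * 529 = 0.24334
R_per_t = 0.96 + 0.1426 + 0.24334 = 1.34594 N/t
R_total = 1.34594 * 60 = 80.76 N

80.76


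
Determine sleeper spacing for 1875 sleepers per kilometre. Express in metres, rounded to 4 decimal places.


Spacing = 1000 m / number of sleepers
Spacing = 1000 / 1875
Spacing = 0.5333 m

0.5333


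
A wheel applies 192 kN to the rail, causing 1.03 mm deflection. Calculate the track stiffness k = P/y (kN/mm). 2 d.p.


Track stiffness k = P / y
k = 192 / 1.03
k = 186.41 kN/mm

186.41


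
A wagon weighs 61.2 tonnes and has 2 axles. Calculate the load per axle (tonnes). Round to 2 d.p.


Load per axle = total weight / number of axles
Load = 61.2 / 2
Load = 30.60 tonnes

30.60


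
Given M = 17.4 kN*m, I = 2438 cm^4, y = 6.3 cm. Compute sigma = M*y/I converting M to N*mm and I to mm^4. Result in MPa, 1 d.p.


Convert units:
M = 17.4 kN*m = 17400000 N*mm
y = 6.3 cm = 63 mm
I = 2438 cm^4 = 24380000 mm^4
sigma = 17400000 * 63 / 24380000
sigma = 45.0 MPa

45.0


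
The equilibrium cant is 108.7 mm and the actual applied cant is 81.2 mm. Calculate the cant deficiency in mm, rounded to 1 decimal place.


Cant deficiency = equilibrium cant - actual cant
CD = 108.7 - 81.2
CD = 27.5 mm

27.5


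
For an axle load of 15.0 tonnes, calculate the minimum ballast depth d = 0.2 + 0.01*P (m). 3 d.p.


d = 0.2 + 0.01 * 15.0
d = 0.2 + 0.15
d = 0.350 m

0.350


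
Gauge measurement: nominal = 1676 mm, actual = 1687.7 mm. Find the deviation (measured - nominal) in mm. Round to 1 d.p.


Deviation = measured - nominal
Deviation = 1687.7 - 1676
Deviation = 11.7 mm

11.7


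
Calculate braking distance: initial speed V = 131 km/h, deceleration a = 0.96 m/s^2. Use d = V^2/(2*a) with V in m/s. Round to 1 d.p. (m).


Convert speed: V = 131 / 3.6 = 36.3889 m/s
V^2 = 1324.1512
d = 1324.1512 / (2 * 0.96)
d = 1324.1512 / 1.92
d = 689.7 m

689.7


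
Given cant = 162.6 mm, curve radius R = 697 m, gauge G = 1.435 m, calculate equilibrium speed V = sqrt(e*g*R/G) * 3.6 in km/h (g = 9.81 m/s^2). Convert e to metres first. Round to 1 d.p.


Convert cant: e = 162.6 mm = 0.1626 m
V_ms = sqrt(0.1626 * 9.81 * 697 / 1.435)
V_ms = sqrt(774.765771) = 27.8346 m/s
V = 27.8346 * 3.6 = 100.2 km/h

100.2


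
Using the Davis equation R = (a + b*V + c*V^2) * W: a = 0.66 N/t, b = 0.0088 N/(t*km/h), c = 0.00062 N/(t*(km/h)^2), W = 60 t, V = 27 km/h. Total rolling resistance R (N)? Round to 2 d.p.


b*V = 0.0088 * 27 = 0.2376
c*V^2 = 0.00062 * 729 = 0.45198
R_per_t = 0.66 + 0.2376 + 0.45198 = 1.34958 N/t
R_total = 1.34958 * 60 = 80.97 N

80.97


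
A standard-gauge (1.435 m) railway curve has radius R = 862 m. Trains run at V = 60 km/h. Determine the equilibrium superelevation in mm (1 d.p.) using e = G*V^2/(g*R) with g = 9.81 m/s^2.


Convert speed: V = 60 / 3.6 = 16.6667 m/s
Apply formula: e = 1.435 * 16.6667^2 / (9.81 * 862)
e = 1.435 * 277.7778 / 8456.22
e = 0.047138 m = 47.1 mm

47.1


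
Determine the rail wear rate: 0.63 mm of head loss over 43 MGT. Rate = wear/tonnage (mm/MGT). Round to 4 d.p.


Wear rate = total wear / cumulative tonnage
Rate = 0.63 / 43
Rate = 0.0147 mm/MGT

0.0147


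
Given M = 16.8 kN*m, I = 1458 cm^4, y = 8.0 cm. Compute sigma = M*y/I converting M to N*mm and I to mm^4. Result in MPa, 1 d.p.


Convert units:
M = 16.8 kN*m = 16800000 N*mm
y = 8.0 cm = 80 mm
I = 1458 cm^4 = 14580000 mm^4
sigma = 16800000 * 80 / 14580000
sigma = 92.2 MPa

92.2


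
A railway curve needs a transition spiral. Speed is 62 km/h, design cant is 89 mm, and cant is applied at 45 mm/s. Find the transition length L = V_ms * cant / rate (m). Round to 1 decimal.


Convert speed: V = 62 / 3.6 = 17.2222 m/s
L = 17.2222 * 89 / 45
L = 1532.7778 / 45
L = 34.1 m

34.1


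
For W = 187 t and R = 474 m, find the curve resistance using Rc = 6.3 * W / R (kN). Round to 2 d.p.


Rc = 6.3 * W / R
Rc = 6.3 * 187 / 474
Rc = 1178.1 / 474
Rc = 2.49 kN

2.49


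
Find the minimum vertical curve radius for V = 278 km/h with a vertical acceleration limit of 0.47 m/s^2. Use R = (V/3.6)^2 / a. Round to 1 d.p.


Convert speed: V = 278 / 3.6 = 77.2222 m/s
V^2 = 5963.2716 m^2/s^2
R_v = 5963.2716 / 0.47
R_v = 12687.8 m

12687.8


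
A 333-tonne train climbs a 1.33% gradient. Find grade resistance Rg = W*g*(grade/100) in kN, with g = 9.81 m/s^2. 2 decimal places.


Rg = W * 9.81 * grade / 100
Rg = 333 * 9.81 * 1.33 / 100
Rg = 3266.73 * 0.0133
Rg = 43.45 kN

43.45


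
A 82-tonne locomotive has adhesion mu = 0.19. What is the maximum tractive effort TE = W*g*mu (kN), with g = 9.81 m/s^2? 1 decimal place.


TE_max = W * g * mu
TE_max = 82 * 9.81 * 0.19
TE_max = 804.42 * 0.19
TE_max = 152.8 kN

152.8


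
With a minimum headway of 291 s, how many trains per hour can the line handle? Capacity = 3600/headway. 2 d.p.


Capacity = 3600 / headway
Capacity = 3600 / 291
Capacity = 12.37 trains/hour

12.37


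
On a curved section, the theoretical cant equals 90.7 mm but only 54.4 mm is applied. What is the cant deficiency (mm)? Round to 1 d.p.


Cant deficiency = equilibrium cant - actual cant
CD = 90.7 - 54.4
CD = 36.3 mm

36.3


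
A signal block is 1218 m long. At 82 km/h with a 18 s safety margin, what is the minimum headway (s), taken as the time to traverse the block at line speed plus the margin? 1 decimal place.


V = 82 / 3.6 = 22.7778 m/s
Block traversal time = 1218 / 22.7778 = 53.4732 s
Headway = 53.4732 + 18
Headway = 71.5 s

71.5


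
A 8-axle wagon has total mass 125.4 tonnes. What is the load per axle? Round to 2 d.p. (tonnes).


Load per axle = total weight / number of axles
Load = 125.4 / 8
Load = 15.68 tonnes

15.68


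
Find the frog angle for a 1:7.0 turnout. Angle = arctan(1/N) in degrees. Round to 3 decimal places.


1/N = 1/7.0 = 0.142857
angle = arctan(0.142857) = 0.141897 rad
angle = 0.141897 * 180/pi = 8.130 degrees

8.130


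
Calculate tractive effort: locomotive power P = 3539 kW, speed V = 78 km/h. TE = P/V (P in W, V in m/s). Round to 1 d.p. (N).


Convert: P = 3539 kW = 3539000 W
V = 78 / 3.6 = 21.6667 m/s
TE = 3539000 / 21.6667
TE = 163338.5 N

163338.5


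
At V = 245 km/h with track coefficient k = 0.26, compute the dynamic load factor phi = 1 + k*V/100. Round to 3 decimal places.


phi = 1 + k * V / 100
phi = 1 + 0.26 * 245 / 100
phi = 1 + 0.637
phi = 1.637

1.637


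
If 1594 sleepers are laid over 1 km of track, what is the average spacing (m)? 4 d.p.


Spacing = 1000 m / number of sleepers
Spacing = 1000 / 1594
Spacing = 0.6274 m

0.6274


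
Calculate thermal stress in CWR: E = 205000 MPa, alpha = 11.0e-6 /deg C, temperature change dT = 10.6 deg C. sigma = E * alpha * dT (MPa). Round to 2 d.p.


sigma = E * alpha * dT
sigma = 205000 * 11.0e-6 * 10.6
sigma = 2.255 * 10.6
sigma = 23.90 MPa

23.90


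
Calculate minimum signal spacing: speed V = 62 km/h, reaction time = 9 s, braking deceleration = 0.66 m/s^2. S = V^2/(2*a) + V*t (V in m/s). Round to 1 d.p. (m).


V = 62 / 3.6 = 17.2222 m/s
Braking distance = 17.2222^2 / (2*0.66) = 224.7007 m
Sighting distance = 17.2222 * 9 = 155.0 m
S = 224.7007 + 155.0 = 379.7 m

379.7


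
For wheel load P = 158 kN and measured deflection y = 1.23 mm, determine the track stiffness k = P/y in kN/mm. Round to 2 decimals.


Track stiffness k = P / y
k = 158 / 1.23
k = 128.46 kN/mm

128.46


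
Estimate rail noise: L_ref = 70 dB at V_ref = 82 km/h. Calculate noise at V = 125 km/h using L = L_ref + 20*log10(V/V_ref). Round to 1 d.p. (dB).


V/V_ref = 125 / 82 = 1.52439
log10(1.52439) = 0.183096
20 * 0.183096 = 3.6619
L = 70 + 3.6619 = 73.7 dB

73.7


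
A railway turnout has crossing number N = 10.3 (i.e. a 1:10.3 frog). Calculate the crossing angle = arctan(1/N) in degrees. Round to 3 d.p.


1/N = 1/10.3 = 0.097087
angle = arctan(0.097087) = 0.096784 rad
angle = 0.096784 * 180/pi = 5.545 degrees

5.545


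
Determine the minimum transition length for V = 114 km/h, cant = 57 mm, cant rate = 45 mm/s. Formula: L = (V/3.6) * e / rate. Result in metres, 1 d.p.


Convert speed: V = 114 / 3.6 = 31.6667 m/s
L = 31.6667 * 57 / 45
L = 1805.0 / 45
L = 40.1 m

40.1


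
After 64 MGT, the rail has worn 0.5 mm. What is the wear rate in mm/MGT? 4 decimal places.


Wear rate = total wear / cumulative tonnage
Rate = 0.5 / 64
Rate = 0.0078 mm/MGT

0.0078


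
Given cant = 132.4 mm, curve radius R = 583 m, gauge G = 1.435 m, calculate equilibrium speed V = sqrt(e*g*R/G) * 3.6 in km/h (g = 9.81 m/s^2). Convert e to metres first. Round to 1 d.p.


Convert cant: e = 132.4 mm = 0.1324 m
V_ms = sqrt(0.1324 * 9.81 * 583 / 1.435)
V_ms = sqrt(527.68366) = 22.9714 m/s
V = 22.9714 * 3.6 = 82.7 km/h

82.7


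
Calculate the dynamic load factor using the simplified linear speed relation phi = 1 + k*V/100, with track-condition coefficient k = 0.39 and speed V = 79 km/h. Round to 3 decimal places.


phi = 1 + k * V / 100
phi = 1 + 0.39 * 79 / 100
phi = 1 + 0.3081
phi = 1.308

1.308


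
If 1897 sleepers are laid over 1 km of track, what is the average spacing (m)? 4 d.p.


Spacing = 1000 m / number of sleepers
Spacing = 1000 / 1897
Spacing = 0.5271 m

0.5271


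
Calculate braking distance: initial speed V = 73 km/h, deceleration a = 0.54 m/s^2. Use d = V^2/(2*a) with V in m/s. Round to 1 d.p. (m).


Convert speed: V = 73 / 3.6 = 20.2778 m/s
V^2 = 411.1883
d = 411.1883 / (2 * 0.54)
d = 411.1883 / 1.08
d = 380.7 m

380.7


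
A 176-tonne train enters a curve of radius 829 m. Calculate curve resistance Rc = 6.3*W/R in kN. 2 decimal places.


Rc = 6.3 * W / R
Rc = 6.3 * 176 / 829
Rc = 1108.8 / 829
Rc = 1.34 kN

1.34


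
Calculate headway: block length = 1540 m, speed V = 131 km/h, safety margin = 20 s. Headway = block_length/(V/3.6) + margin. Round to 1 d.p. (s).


V = 131 / 3.6 = 36.3889 m/s
Block traversal time = 1540 / 36.3889 = 42.3206 s
Headway = 42.3206 + 20
Headway = 62.3 s

62.3


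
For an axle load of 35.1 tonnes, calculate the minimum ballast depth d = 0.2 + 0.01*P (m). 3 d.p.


d = 0.2 + 0.01 * 35.1
d = 0.2 + 0.351
d = 0.551 m

0.551


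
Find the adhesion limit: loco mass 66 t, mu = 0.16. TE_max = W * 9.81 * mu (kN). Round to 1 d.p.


TE_max = W * g * mu
TE_max = 66 * 9.81 * 0.16
TE_max = 647.46 * 0.16
TE_max = 103.6 kN

103.6


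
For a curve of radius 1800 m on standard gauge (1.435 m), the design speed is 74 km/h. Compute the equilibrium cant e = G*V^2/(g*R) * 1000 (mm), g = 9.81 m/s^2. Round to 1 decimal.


Convert speed: V = 74 / 3.6 = 20.5556 m/s
Apply formula: e = 1.435 * 20.5556^2 / (9.81 * 1800)
e = 1.435 * 422.5309 / 17658.0
e = 0.034338 m = 34.3 mm

34.3


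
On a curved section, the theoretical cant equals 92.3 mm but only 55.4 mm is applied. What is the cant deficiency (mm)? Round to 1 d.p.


Cant deficiency = equilibrium cant - actual cant
CD = 92.3 - 55.4
CD = 36.9 mm

36.9


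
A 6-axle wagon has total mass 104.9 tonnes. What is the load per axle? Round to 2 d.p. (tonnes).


Load per axle = total weight / number of axles
Load = 104.9 / 6
Load = 17.48 tonnes

17.48


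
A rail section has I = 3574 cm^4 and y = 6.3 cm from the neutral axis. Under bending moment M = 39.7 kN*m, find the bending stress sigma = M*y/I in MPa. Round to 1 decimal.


Convert units:
M = 39.7 kN*m = 39700000 N*mm
y = 6.3 cm = 63 mm
I = 3574 cm^4 = 35740000 mm^4
sigma = 39700000 * 63 / 35740000
sigma = 70.0 MPa

70.0


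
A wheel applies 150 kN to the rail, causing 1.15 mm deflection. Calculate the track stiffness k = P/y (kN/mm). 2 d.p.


Track stiffness k = P / y
k = 150 / 1.15
k = 130.43 kN/mm

130.43


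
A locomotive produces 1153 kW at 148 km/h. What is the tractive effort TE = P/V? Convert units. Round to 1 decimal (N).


Convert: P = 1153 kW = 1153000 W
V = 148 / 3.6 = 41.1111 m/s
TE = 1153000 / 41.1111
TE = 28045.9 N

28045.9


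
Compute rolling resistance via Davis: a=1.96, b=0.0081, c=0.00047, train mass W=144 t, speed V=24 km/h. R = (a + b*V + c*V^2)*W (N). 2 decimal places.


b*V = 0.0081 * 24 = 0.1944
c*V^2 = 0.00047 * 576 = 0.27072
R_per_t = 1.96 + 0.1944 + 0.27072 = 2.42512 N/t
R_total = 2.42512 * 144 = 349.22 N

349.22


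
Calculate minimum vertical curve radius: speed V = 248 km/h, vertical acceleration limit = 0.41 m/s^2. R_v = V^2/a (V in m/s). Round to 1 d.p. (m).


Convert speed: V = 248 / 3.6 = 68.8889 m/s
V^2 = 4745.679 m^2/s^2
R_v = 4745.679 / 0.41
R_v = 11574.8 m

11574.8


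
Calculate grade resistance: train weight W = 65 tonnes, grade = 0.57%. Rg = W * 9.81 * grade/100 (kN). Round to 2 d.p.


Rg = W * 9.81 * grade / 100
Rg = 65 * 9.81 * 0.57 / 100
Rg = 637.65 * 0.0057
Rg = 3.63 kN

3.63


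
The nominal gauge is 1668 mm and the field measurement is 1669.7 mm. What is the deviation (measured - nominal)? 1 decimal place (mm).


Deviation = measured - nominal
Deviation = 1669.7 - 1668
Deviation = 1.7 mm

1.7


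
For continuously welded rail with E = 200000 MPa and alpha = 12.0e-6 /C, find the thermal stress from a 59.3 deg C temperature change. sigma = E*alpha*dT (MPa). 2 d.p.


sigma = E * alpha * dT
sigma = 200000 * 12.0e-6 * 59.3
sigma = 2.4 * 59.3
sigma = 142.32 MPa

142.32


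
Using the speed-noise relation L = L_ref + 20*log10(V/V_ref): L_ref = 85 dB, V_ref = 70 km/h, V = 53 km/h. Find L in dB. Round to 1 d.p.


V/V_ref = 53 / 70 = 0.757143
log10(0.757143) = -0.120822
20 * -0.120822 = -2.4164
L = 85 + -2.4164 = 82.6 dB

82.6


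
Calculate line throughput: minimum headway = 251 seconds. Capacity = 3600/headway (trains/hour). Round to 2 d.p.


Capacity = 3600 / headway
Capacity = 3600 / 251
Capacity = 14.34 trains/hour

14.34


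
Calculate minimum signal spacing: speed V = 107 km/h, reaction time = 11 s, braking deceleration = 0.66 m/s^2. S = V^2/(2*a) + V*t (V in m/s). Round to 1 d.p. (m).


V = 107 / 3.6 = 29.7222 m/s
Braking distance = 29.7222^2 / (2*0.66) = 669.2504 m
Sighting distance = 29.7222 * 11 = 326.9444 m
S = 669.2504 + 326.9444 = 996.2 m

996.2


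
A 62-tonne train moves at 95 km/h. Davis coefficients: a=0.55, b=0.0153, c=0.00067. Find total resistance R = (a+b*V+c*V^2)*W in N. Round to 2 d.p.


b*V = 0.0153 * 95 = 1.4535
c*V^2 = 0.00067 * 9025 = 6.04675
R_per_t = 0.55 + 1.4535 + 6.04675 = 8.05025 N/t
R_total = 8.05025 * 62 = 499.12 N

499.12


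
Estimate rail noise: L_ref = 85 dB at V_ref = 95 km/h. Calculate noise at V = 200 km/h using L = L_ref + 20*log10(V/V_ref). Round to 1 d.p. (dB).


V/V_ref = 200 / 95 = 2.105263
log10(2.105263) = 0.323306
20 * 0.323306 = 6.4661
L = 85 + 6.4661 = 91.5 dB

91.5


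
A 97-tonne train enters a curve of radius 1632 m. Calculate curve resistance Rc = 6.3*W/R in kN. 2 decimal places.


Rc = 6.3 * W / R
Rc = 6.3 * 97 / 1632
Rc = 611.1 / 1632
Rc = 0.37 kN

0.37


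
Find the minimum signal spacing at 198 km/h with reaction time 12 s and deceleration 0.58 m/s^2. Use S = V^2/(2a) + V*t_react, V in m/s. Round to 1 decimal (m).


V = 198 / 3.6 = 55.0 m/s
Braking distance = 55.0^2 / (2*0.58) = 2607.7586 m
Sighting distance = 55.0 * 12 = 660.0 m
S = 2607.7586 + 660.0 = 3267.8 m

3267.8


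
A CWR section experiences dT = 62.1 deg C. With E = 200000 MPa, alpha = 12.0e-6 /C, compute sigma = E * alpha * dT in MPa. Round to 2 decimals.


sigma = E * alpha * dT
sigma = 200000 * 12.0e-6 * 62.1
sigma = 2.4 * 62.1
sigma = 149.04 MPa

149.04


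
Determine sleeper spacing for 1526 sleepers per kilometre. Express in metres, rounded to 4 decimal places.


Spacing = 1000 m / number of sleepers
Spacing = 1000 / 1526
Spacing = 0.6553 m

0.6553


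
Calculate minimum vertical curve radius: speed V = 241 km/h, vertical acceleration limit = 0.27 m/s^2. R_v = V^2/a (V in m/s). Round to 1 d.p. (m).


Convert speed: V = 241 / 3.6 = 66.9444 m/s
V^2 = 4481.5586 m^2/s^2
R_v = 4481.5586 / 0.27
R_v = 16598.4 m

16598.4


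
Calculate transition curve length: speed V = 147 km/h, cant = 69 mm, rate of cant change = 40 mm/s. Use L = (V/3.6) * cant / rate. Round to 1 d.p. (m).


Convert speed: V = 147 / 3.6 = 40.8333 m/s
L = 40.8333 * 69 / 40
L = 2817.5 / 40
L = 70.4 m

70.4


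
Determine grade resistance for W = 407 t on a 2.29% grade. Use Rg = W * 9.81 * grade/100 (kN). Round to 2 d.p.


Rg = W * 9.81 * grade / 100
Rg = 407 * 9.81 * 2.29 / 100
Rg = 3992.67 * 0.0229
Rg = 91.43 kN

91.43


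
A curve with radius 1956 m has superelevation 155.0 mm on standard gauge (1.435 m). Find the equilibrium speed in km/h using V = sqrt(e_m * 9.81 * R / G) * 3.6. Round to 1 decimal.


Convert cant: e = 155.0 mm = 0.1550 m
V_ms = sqrt(0.1550 * 9.81 * 1956 / 1.435)
V_ms = sqrt(2072.610314) = 45.5259 m/s
V = 45.5259 * 3.6 = 163.9 km/h

163.9


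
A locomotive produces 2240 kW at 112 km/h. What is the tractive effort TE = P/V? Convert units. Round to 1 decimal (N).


Convert: P = 2240 kW = 2240000 W
V = 112 / 3.6 = 31.1111 m/s
TE = 2240000 / 31.1111
TE = 72000.0 N

72000.0


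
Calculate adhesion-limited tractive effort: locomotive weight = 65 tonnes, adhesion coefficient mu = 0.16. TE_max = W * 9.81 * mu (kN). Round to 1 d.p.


TE_max = W * g * mu
TE_max = 65 * 9.81 * 0.16
TE_max = 637.65 * 0.16
TE_max = 102.0 kN

102.0


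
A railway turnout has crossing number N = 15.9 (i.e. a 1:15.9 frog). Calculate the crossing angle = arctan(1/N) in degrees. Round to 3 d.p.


1/N = 1/15.9 = 0.062893
angle = arctan(0.062893) = 0.06281 rad
angle = 0.06281 * 180/pi = 3.599 degrees

3.599


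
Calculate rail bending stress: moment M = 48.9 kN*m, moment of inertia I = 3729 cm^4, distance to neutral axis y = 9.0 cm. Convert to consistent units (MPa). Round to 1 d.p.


Convert units:
M = 48.9 kN*m = 48900000 N*mm
y = 9.0 cm = 90 mm
I = 3729 cm^4 = 37290000 mm^4
sigma = 48900000 * 90 / 37290000
sigma = 118.0 MPa

118.0


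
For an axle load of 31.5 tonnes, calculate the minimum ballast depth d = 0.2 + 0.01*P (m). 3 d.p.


d = 0.2 + 0.01 * 31.5
d = 0.2 + 0.315
d = 0.515 m

0.515


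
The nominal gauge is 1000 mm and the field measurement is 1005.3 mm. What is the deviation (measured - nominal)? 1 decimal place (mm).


Deviation = measured - nominal
Deviation = 1005.3 - 1000
Deviation = 5.3 mm

5.3


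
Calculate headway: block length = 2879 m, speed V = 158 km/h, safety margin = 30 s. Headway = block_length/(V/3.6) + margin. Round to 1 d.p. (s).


V = 158 / 3.6 = 43.8889 m/s
Block traversal time = 2879 / 43.8889 = 65.5975 s
Headway = 65.5975 + 30
Headway = 95.6 s

95.6


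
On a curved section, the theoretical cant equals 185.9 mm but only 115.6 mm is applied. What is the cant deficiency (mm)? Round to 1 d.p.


Cant deficiency = equilibrium cant - actual cant
CD = 185.9 - 115.6
CD = 70.3 mm

70.3


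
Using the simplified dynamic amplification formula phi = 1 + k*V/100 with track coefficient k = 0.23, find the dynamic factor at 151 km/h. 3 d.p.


phi = 1 + k * V / 100
phi = 1 + 0.23 * 151 / 100
phi = 1 + 0.3473
phi = 1.347

1.347


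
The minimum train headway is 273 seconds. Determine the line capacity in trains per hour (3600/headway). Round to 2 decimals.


Capacity = 3600 / headway
Capacity = 3600 / 273
Capacity = 13.19 trains/hour

13.19


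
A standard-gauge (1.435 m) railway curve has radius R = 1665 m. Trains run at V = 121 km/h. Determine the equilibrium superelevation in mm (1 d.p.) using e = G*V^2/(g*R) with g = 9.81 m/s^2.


Convert speed: V = 121 / 3.6 = 33.6111 m/s
Apply formula: e = 1.435 * 33.6111^2 / (9.81 * 1665)
e = 1.435 * 1129.7068 / 16333.65
e = 0.099251 m = 99.3 mm

99.3


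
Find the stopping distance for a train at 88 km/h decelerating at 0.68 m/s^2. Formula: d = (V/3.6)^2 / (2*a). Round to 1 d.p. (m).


Convert speed: V = 88 / 3.6 = 24.4444 m/s
V^2 = 597.5309
d = 597.5309 / (2 * 0.68)
d = 597.5309 / 1.36
d = 439.4 m

439.4


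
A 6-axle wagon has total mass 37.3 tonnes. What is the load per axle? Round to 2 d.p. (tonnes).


Load per axle = total weight / number of axles
Load = 37.3 / 6
Load = 6.22 tonnes

6.22


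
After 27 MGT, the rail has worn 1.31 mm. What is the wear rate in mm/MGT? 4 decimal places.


Wear rate = total wear / cumulative tonnage
Rate = 1.31 / 27
Rate = 0.0485 mm/MGT

0.0485


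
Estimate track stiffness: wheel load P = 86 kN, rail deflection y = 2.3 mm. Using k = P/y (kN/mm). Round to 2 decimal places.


Track stiffness k = P / y
k = 86 / 2.3
k = 37.39 kN/mm

37.39


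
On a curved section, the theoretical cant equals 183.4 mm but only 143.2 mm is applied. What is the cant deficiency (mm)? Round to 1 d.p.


Cant deficiency = equilibrium cant - actual cant
CD = 183.4 - 143.2
CD = 40.2 mm

40.2


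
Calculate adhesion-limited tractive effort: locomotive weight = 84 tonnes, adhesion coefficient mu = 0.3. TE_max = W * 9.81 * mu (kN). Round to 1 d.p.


TE_max = W * g * mu
TE_max = 84 * 9.81 * 0.3
TE_max = 824.04 * 0.3
TE_max = 247.2 kN

247.2


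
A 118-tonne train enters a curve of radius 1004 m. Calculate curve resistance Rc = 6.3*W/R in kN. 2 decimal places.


Rc = 6.3 * W / R
Rc = 6.3 * 118 / 1004
Rc = 743.4 / 1004
Rc = 0.74 kN

0.74


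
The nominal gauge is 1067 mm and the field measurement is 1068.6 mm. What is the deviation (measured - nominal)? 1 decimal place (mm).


Deviation = measured - nominal
Deviation = 1068.6 - 1067
Deviation = 1.6 mm

1.6


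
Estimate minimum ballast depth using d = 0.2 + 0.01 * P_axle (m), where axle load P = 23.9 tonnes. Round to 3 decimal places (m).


d = 0.2 + 0.01 * 23.9
d = 0.2 + 0.239
d = 0.439 m

0.439


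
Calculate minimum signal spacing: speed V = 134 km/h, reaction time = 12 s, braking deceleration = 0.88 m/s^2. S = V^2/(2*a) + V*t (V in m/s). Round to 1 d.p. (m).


V = 134 / 3.6 = 37.2222 m/s
Braking distance = 37.2222^2 / (2*0.88) = 787.2124 m
Sighting distance = 37.2222 * 12 = 446.6667 m
S = 787.2124 + 446.6667 = 1233.9 m

1233.9


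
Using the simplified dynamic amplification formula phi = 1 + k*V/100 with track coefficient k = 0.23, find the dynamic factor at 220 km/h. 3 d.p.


phi = 1 + k * V / 100
phi = 1 + 0.23 * 220 / 100
phi = 1 + 0.506
phi = 1.506

1.506


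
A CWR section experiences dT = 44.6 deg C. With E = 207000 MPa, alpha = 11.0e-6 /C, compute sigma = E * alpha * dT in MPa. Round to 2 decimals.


sigma = E * alpha * dT
sigma = 207000 * 11.0e-6 * 44.6
sigma = 2.277 * 44.6
sigma = 101.55 MPa

101.55


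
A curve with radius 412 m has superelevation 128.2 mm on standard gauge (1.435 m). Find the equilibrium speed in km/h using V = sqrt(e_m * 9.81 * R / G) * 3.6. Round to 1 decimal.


Convert cant: e = 128.2 mm = 0.1282 m
V_ms = sqrt(0.1282 * 9.81 * 412 / 1.435)
V_ms = sqrt(361.079097) = 19.0021 m/s
V = 19.0021 * 3.6 = 68.4 km/h

68.4


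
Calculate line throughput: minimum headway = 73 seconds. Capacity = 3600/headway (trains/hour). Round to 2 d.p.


Capacity = 3600 / headway
Capacity = 3600 / 73
Capacity = 49.32 trains/hour

49.32


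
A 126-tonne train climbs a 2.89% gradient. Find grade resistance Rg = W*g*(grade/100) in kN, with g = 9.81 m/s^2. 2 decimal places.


Rg = W * 9.81 * grade / 100
Rg = 126 * 9.81 * 2.89 / 100
Rg = 1236.06 * 0.0289
Rg = 35.72 kN

35.72


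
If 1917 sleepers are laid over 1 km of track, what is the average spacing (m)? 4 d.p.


Spacing = 1000 m / number of sleepers
Spacing = 1000 / 1917
Spacing = 0.5216 m

0.5216


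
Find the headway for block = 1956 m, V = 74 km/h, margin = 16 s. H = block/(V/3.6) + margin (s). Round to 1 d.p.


V = 74 / 3.6 = 20.5556 m/s
Block traversal time = 1956 / 20.5556 = 95.1568 s
Headway = 95.1568 + 16
Headway = 111.2 s

111.2


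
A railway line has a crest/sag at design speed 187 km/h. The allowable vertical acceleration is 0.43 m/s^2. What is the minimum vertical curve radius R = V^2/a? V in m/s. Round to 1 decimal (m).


Convert speed: V = 187 / 3.6 = 51.9444 m/s
V^2 = 2698.2253 m^2/s^2
R_v = 2698.2253 / 0.43
R_v = 6274.9 m

6274.9


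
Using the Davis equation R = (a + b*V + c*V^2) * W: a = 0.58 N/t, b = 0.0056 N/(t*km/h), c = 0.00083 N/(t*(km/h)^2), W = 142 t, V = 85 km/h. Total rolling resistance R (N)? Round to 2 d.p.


b*V = 0.0056 * 85 = 0.476
c*V^2 = 0.00083 * 7225 = 5.99675
R_per_t = 0.58 + 0.476 + 5.99675 = 7.05275 N/t
R_total = 7.05275 * 142 = 1001.49 N

1001.49


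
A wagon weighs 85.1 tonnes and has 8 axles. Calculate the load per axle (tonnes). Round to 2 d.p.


Load per axle = total weight / number of axles
Load = 85.1 / 8
Load = 10.64 tonnes

10.64


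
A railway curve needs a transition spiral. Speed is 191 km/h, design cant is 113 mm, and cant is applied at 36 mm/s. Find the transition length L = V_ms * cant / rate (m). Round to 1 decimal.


Convert speed: V = 191 / 3.6 = 53.0556 m/s
L = 53.0556 * 113 / 36
L = 5995.2778 / 36
L = 166.5 m

166.5


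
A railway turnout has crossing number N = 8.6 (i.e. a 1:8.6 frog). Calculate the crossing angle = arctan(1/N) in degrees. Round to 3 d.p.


1/N = 1/8.6 = 0.116279
angle = arctan(0.116279) = 0.115759 rad
angle = 0.115759 * 180/pi = 6.633 degrees

6.633


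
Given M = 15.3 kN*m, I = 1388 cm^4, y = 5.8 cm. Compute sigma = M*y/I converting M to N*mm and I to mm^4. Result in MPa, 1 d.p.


Convert units:
M = 15.3 kN*m = 15300000 N*mm
y = 5.8 cm = 58 mm
I = 1388 cm^4 = 13880000 mm^4
sigma = 15300000 * 58 / 13880000
sigma = 63.9 MPa

63.9


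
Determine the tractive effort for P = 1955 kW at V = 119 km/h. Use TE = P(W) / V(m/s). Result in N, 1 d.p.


Convert: P = 1955 kW = 1955000 W
V = 119 / 3.6 = 33.0556 m/s
TE = 1955000 / 33.0556
TE = 59142.9 N

59142.9
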